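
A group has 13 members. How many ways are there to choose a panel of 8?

This is C(13,8) = 1287.

1287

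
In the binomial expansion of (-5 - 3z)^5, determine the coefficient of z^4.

The general term is C(5,j)·(-5)^j·(-3z)^(5-j); the z^4 term has j = 1.
C(5,1) = 5.
Coefficient = C(5,1) · (-5)^1 · (-3)^4 = 5 · (-5) · 81 = -2025.

-2025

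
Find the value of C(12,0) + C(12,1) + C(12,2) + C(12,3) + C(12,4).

1 + 12 + 66 + 220 + 495 = 794.

794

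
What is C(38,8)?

C(38,8) = (38·37·36·35·34·33·32·31) / 8! = 1971788797440 / 40320 = 48903492.

48903492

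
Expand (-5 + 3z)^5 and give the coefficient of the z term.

9375

The general term is C(5,j)·(-5)^j·(3z)^(5-j); the z^1 term has j = 4.
C(5,4) = 5.
Coefficient = C(5,4) · (-5)^4 · 3^1 = 5 · 625 · 3 = 9375.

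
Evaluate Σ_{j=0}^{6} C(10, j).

848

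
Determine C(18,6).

18564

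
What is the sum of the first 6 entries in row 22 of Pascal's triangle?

35443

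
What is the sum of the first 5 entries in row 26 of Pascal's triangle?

1 + 26 + 325 + 2600 + 14950 = 17902.

17902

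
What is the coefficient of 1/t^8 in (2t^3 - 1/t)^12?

General term: C(12,j)·(2t^3)^j·(-1/t)^(12-j), with t-exponent 3j − 1(12−j) = 4j − 12.
Set 4j − 12 = -8: j = 1.
C(12,1) = 12; 2^1 = 2; (-1)^11 = -1.
Coefficient = 12 · 2 · (-1) = -24.

-24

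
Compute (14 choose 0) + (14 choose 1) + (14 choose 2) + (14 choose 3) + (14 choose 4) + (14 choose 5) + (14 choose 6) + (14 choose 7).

9908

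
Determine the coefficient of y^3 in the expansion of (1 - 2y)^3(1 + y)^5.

Coefficient of y^3 = Σ_{j} C(3,j)·(-2)^j·C(5,3-j)·1^(3-j) for j from 0 to 3.
= 10 + (-60) + 60 + (-8) = 2.

2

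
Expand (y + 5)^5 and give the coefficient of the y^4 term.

25

The general term is C(5,j)·(y)^j·(5)^(5-j); the y^4 term has j = 4.
C(5,4) = 5.
Coefficient = C(5,4) · 5^1 = 5 · 5 = 25.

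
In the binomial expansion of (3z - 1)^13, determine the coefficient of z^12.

The general term is C(13,j)·(3z)^j·(-1)^(13-j); the z^12 term has j = 12.
C(13,12) = 13.
Coefficient = C(13,12) · 3^12 · (-1)^1 = 13 · 531441 · (-1) = -6908733.

-6908733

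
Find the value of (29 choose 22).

C(29,22) = C(29,7) by symmetry.
C(29,7) = (29·28·27·26·25·24·23) / 7! = 7866331200 / 5040 = 1560780.

1560780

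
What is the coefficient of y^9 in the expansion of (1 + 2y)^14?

1025024

The general term is C(14,j)·(1)^j·(2y)^(14-j); the y^9 term has j = 5.
C(14,5) = 2002.
Coefficient = C(14,5) · 2^9 = 2002 · 512 = 1025024.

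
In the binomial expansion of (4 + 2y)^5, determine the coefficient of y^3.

1280

The general term is C(5,j)·(4)^j·(2y)^(5-j); the y^3 term has j = 2.
C(5,2) = 10.
Coefficient = C(5,2) · 4^2 · 2^3 = 10 · 16 · 8 = 1280.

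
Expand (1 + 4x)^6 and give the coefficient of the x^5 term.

6144

The general term is C(6,j)·(1)^j·(4x)^(6-j); the x^5 term has j = 1.
C(6,1) = 6.
Coefficient = C(6,1) · 4^5 = 6 · 1024 = 6144.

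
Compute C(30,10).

C(30,10) = (30·29·28·27·26·25·24·23·22·21) / 10! = 109027350432000 / 3628800 = 30045015.

30045015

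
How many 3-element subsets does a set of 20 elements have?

1140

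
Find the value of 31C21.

C(31,21) = C(31,10) by symmetry.
C(31,10) = (31·30·29·28·27·26·25·24·23·22) / 10! = 160945136352000 / 3628800 = 44352165.

44352165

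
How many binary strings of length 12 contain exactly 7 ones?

Choose the 7 positions: C(12,7) = 792.

792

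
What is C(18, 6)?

C(18,6) = (18·17·16·15·14·13) / 6! = 13366080 / 720 = 18564.

18564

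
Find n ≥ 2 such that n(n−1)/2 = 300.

n(n−1)/2 = 300 ⇒ n(n−1) = 600. Since 25·24 = 600, n = 25.

25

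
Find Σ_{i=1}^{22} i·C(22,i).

Differentiating (1+x)^22 and setting x=1: Σ i·C(22,i) = 22·2^21 = 46137344.

46137344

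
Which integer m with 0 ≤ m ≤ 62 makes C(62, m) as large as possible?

31

C(62,m) is maximized at m = 62/2 = 31.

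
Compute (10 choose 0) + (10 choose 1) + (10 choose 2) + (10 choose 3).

176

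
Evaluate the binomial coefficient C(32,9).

C(32,9) = (32·31·30·29·28·27·26·25·24) / 9! = 10178348544000 / 362880 = 28048800.

28048800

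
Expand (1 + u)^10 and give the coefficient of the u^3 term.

120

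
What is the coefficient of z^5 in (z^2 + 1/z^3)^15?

3003

General term: C(15,j)·(z^2)^j·(1/z^3)^(15-j), with z-exponent 2j − 3(15−j) = 5j − 45.
Set 5j − 45 = 5: j = 10.
C(15,10) = 3003; 1^10 = 1; 1^5 = 1.
Coefficient = 3003 · 1 · 1 = 3003.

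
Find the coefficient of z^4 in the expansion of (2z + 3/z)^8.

16128

General term: C(8,j)·(2z)^j·(3/z)^(8-j), with z-exponent 1j − 1(8−j) = 2j − 8.
Set 2j − 8 = 4: j = 6.
C(8,6) = 28; 2^6 = 64; 3^2 = 9.
Coefficient = 28 · 64 · 9 = 16128.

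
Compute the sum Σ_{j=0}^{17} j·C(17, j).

1114112

Differentiating (1+x)^17 and setting x=1: Σ j·C(17,j) = 17·2^16 = 1114112.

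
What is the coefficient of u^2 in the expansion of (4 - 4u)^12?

1107296256

The general term is C(12,j)·(4)^j·(-4u)^(12-j); the u^2 term has j = 10.
C(12,10) = 66.
Coefficient = C(12,10) · 4^10 · (-4)^2 = 66 · 1048576 · 16 = 1107296256.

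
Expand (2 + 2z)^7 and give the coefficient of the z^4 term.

The general term is C(7,j)·(2)^j·(2z)^(7-j); the z^4 term has j = 3.
C(7,3) = 35.
Coefficient = C(7,3) · 2^3 · 2^4 = 35 · 8 · 16 = 4480.

4480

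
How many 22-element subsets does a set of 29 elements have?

1560780

C(29,22) = C(29,7) by symmetry.
C(29,7) = (29·28·27·26·25·24·23) / 7! = 7866331200 / 5040 = 1560780.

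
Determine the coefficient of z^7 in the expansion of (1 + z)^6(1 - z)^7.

20

Coefficient of z^7 = Σ_{j} C(6,j)·1^j·C(7,7-j)·(-1)^(7-j) for j from 0 to 6.
= (-1) + 42 + (-315) + 700 + (-525) + 126 + (-7) = 20.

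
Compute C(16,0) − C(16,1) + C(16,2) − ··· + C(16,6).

The partial alternating sum Σ_{k=0}^{6} (−1)^k C(16,k) = (−1)^6 C(15,6) = 5005.

5005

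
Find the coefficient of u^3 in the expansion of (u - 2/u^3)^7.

-14

General term: C(7,j)·(u)^j·(-2/u^3)^(7-j), with u-exponent 1j − 3(7−j) = 4j − 21.
Set 4j − 21 = 3: j = 6.
C(7,6) = 7; 1^6 = 1; (-2)^1 = -2.
Coefficient = 7 · 1 · (-2) = -14.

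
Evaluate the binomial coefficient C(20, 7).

C(20,7) = (20·19·18·17·16·15·14) / 7! = 390700800 / 5040 = 77520.

77520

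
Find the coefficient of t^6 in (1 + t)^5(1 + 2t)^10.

Coefficient of t^6 = Σ_{j} C(5,j)·1^j·C(10,6-j)·2^(6-j) for j from 0 to 5.
= 13440 + 40320 + 33600 + 9600 + 900 + 20 = 97880.

97880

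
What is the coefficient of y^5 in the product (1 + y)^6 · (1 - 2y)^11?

1172

Coefficient of y^5 = Σ_{j} C(6,j)·1^j·C(11,5-j)·(-2)^(5-j) for j from 0 to 5.
= (-14784) + 31680 + (-19800) + 4400 + (-330) + 6 = 1172.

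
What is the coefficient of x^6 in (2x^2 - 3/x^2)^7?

6048

General term: C(7,j)·(2x^2)^j·(-3/x^2)^(7-j), with x-exponent 2j − 2(7−j) = 4j − 14.
Set 4j − 14 = 6: j = 5.
C(7,5) = 21; 2^5 = 32; (-3)^2 = 9.
Coefficient = 21 · 32 · 9 = 6048.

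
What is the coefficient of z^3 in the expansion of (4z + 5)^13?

The general term is C(13,j)·(4z)^j·(5)^(13-j); the z^3 term has j = 3.
C(13,3) = 286.
Coefficient = C(13,3) · 4^3 · 5^10 = 286 · 64 · 9765625 = 178750000000.

178750000000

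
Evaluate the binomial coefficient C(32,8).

C(32,8) = (32·31·30·29·28·27·26·25) / 8! = 424097856000 / 40320 = 10518300.

10518300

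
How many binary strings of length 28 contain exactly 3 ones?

3276

Choose the 3 positions: C(28,3) = 3276.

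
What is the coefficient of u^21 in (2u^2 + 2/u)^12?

General term: C(12,j)·(2u^2)^j·(2/u)^(12-j), with u-exponent 2j − 1(12−j) = 3j − 12.
Set 3j − 12 = 21: j = 11.
C(12,11) = 12; 2^11 = 2048; 2^1 = 2.
Coefficient = 12 · 2048 · 2 = 49152.

49152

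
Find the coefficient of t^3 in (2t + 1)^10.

960

The general term is C(10,j)·(2t)^j·(1)^(10-j); the t^3 term has j = 3.
C(10,3) = 120.
Coefficient = C(10,3) · 2^3 = 120 · 8 = 960.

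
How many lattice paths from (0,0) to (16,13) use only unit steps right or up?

Each path is a sequence of 29 steps with 16 rights: C(29,16) = 67863915.

67863915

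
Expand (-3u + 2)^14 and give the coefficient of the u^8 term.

1260971712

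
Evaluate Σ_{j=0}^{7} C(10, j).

968

1 + 10 + 45 + 120 + 210 + 252 + 210 + 120 = 968.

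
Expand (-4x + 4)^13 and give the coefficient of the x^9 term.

The general term is C(13,j)·(-4x)^j·(4)^(13-j); the x^9 term has j = 9.
C(13,9) = 715.
Coefficient = C(13,9) · (-4)^9 · 4^4 = 715 · (-262144) · 256 = -47982837760.

-47982837760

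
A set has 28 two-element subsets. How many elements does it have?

n(n−1)/2 = 28 ⇒ n(n−1) = 56. Since 8·7 = 56, n = 8.

8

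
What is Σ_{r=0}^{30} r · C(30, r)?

Since r·C(30,r) = 30·C(29,r−1), the sum is 30·2^29 = 30·536870912 = 16106127360.

16106127360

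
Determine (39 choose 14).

C(39,14) = (39·38·37·36·35·34·33·32·31·30·29·28·27·26) / 14! = 1315041316842168115200 / 87178291200 = 15084504396.

15084504396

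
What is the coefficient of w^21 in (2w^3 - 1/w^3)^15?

General term: C(15,j)·(2w^3)^j·(-1/w^3)^(15-j), with w-exponent 3j − 3(15−j) = 6j − 45.
Set 6j − 45 = 21: j = 11.
C(15,11) = 1365; 2^11 = 2048; (-1)^4 = 1.
Coefficient = 1365 · 2048 · 1 = 2795520.

2795520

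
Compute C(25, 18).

480700

C(25,18) = C(25,7) by symmetry.
C(25,7) = (25·24·23·22·21·20·19) / 7! = 2422728000 / 5040 = 480700.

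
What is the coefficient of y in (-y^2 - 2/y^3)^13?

General term: C(13,j)·(-y^2)^j·(-2/y^3)^(13-j), with y-exponent 2j − 3(13−j) = 5j − 39.
Set 5j − 39 = 1: j = 8.
C(13,8) = 1287; (-1)^8 = 1; (-2)^5 = -32.
Coefficient = 1287 · 1 · (-32) = -41184.

-41184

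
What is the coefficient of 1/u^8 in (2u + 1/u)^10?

General term: C(10,j)·(2u)^j·(1/u)^(10-j), with u-exponent 1j − 1(10−j) = 2j − 10.
Set 2j − 10 = -8: j = 1.
C(10,1) = 10; 2^1 = 2; 1^9 = 1.
Coefficient = 10 · 2 · 1 = 20.

20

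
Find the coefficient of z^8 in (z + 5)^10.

The general term is C(10,j)·(z)^j·(5)^(10-j); the z^8 term has j = 8.
C(10,8) = 45.
Coefficient = C(10,8) · 5^2 = 45 · 25 = 1125.

1125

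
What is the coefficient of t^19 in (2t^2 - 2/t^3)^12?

General term: C(12,j)·(2t^2)^j·(-2/t^3)^(12-j), with t-exponent 2j − 3(12−j) = 5j − 36.
Set 5j − 36 = 19: j = 11.
C(12,11) = 12; 2^11 = 2048; (-2)^1 = -2.
Coefficient = 12 · 2048 · (-2) = -49152.

-49152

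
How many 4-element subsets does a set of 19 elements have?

3876

C(19,4) = (19·18·17·16) / 4! = 93024 / 24 = 3876.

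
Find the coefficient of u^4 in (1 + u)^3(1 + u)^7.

210

(1 + u)^3(1 + u)^7 = (1 + u)^10, so the coefficient of u^4 is C(10,4)·1^4 = 210·1 = 210.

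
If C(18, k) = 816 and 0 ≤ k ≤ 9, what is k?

C(18,k) increases on 0 ≤ k ≤ 9. C(18,2) = 153 and C(18,3) = 816, so k = 3.

3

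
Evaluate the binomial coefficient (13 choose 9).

C(13,9) = C(13,4) by symmetry.
C(13,4) = (13·12·11·10) / 4! = 17160 / 24 = 715.

715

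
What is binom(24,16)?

735471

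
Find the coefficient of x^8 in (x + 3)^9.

27

The general term is C(9,j)·(x)^j·(3)^(9-j); the x^8 term has j = 8.
C(9,8) = 9.
Coefficient = C(9,8) · 3^1 = 9 · 3 = 27.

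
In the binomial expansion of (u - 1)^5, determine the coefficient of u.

The general term is C(5,j)·(u)^j·(-1)^(5-j); the u^1 term has j = 1.
C(5,1) = 5.
Coefficient = C(5,1) = 5.

5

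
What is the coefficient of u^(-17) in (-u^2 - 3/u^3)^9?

-78732

General term: C(9,j)·(-u^2)^j·(-3/u^3)^(9-j), with u-exponent 2j − 3(9−j) = 5j − 27.
Set 5j − 27 = -17: j = 2.
C(9,2) = 36; (-1)^2 = 1; (-3)^7 = -2187.
Coefficient = 36 · 1 · (-2187) = -78732.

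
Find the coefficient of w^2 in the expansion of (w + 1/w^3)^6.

6

General term: C(6,j)·(w)^j·(1/w^3)^(6-j), with w-exponent 1j − 3(6−j) = 4j − 18.
Set 4j − 18 = 2: j = 5.
C(6,5) = 6; 1^5 = 1; 1^1 = 1.
Coefficient = 6 · 1 · 1 = 6.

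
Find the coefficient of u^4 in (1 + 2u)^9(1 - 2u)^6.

-48

Coefficient of u^4 = Σ_{j} C(9,j)·2^j·C(6,4-j)·(-2)^(4-j) for j from 0 to 4.
= 240 + (-2880) + 8640 + (-8064) + 2016 = -48.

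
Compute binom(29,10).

C(29,10) = (29·28·27·26·25·24·23·22·21·20) / 10! = 72684900288000 / 3628800 = 20030010.

20030010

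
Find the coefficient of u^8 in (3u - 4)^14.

80702189568

The general term is C(14,j)·(3u)^j·(-4)^(14-j); the u^8 term has j = 8.
C(14,8) = 3003.
Coefficient = C(14,8) · 3^8 · (-4)^6 = 3003 · 6561 · 4096 = 80702189568.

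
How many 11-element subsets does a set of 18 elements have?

31824

C(18,11) = C(18,7) by symmetry.
C(18,7) = (18·17·16·15·14·13·12) / 7! = 160392960 / 5040 = 31824.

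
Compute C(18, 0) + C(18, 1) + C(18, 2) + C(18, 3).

988

1 + 18 + 153 + 816 = 988.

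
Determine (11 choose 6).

462

C(11,6) = C(11,5) by symmetry.
C(11,5) = (11·10·9·8·7) / 5! = 55440 / 120 = 462.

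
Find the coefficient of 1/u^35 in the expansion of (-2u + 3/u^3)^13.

-13817466

General term: C(13,j)·(-2u)^j·(3/u^3)^(13-j), with u-exponent 1j − 3(13−j) = 4j − 39.
Set 4j − 39 = -35: j = 1.
C(13,1) = 13; (-2)^1 = -2; 3^12 = 531441.
Coefficient = 13 · (-2) · 531441 = -13817466.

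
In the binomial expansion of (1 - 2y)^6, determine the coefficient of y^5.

-192

The general term is C(6,j)·(1)^j·(-2y)^(6-j); the y^5 term has j = 1.
C(6,1) = 6.
Coefficient = C(6,1) · (-2)^5 = 6 · (-32) = -192.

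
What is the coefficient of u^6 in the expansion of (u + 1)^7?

The general term is C(7,j)·(u)^j·(1)^(7-j); the u^6 term has j = 6.
C(7,6) = 7.
Coefficient = C(7,6) = 7.

7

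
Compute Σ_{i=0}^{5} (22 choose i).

1 + 22 + 231 + 1540 + 7315 + 26334 = 35443.

35443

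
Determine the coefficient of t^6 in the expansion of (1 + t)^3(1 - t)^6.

8

Coefficient of t^6 = Σ_{j} C(3,j)·1^j·C(6,6-j)·(-1)^(6-j) for j from 0 to 3.
= 1 + (-18) + 45 + (-20) = 8.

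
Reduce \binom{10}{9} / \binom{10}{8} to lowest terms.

2/9

C(n,k+1)/C(n,k) = (n−k)/(k+1) = (10−8)/(8+1) = 2/9.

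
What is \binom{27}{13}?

20058300

C(27,13) = (27·26·25·24·23·22·21·20·19·18·17·16·15) / 13! = 124903451312640000 / 6227020800 = 20058300.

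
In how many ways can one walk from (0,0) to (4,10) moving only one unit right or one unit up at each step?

1001

Each path is a sequence of 14 steps with 4 rights: C(14,4) = 1001.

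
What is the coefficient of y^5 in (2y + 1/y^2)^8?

1024

General term: C(8,j)·(2y)^j·(1/y^2)^(8-j), with y-exponent 1j − 2(8−j) = 3j − 16.
Set 3j − 16 = 5: j = 7.
C(8,7) = 8; 2^7 = 128; 1^1 = 1.
Coefficient = 8 · 128 · 1 = 1024.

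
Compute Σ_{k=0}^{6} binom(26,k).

313912

1 + 26 + 325 + 2600 + 14950 + 65780 + 230230 = 313912.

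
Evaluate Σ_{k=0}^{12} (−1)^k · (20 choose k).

50388

The partial alternating sum Σ_{k=0}^{12} (−1)^k C(20,k) = (−1)^12 C(19,12) = 50388.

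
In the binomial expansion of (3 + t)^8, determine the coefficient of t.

The general term is C(8,j)·(3)^j·(t)^(8-j); the t^1 term has j = 7.
C(8,7) = 8.
Coefficient = C(8,7) · 3^7 = 8 · 2187 = 17496.

17496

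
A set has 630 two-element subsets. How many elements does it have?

36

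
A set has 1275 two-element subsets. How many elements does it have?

n(n−1)/2 = 1275 ⇒ n(n−1) = 2550. Since 51·50 = 2550, n = 51.

51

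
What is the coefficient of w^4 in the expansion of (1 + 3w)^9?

10206

The general term is C(9,j)·(1)^j·(3w)^(9-j); the w^4 term has j = 5.
C(9,5) = 126.
Coefficient = C(9,5) · 3^4 = 126 · 81 = 10206.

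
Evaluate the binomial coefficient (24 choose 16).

735471

C(24,16) = C(24,8) by symmetry.
C(24,8) = (24·23·22·21·20·19·18·17) / 8! = 29654190720 / 40320 = 735471.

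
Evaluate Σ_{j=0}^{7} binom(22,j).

280600

1 + 22 + 231 + 1540 + 7315 + 26334 + 74613 + 170544 = 280600.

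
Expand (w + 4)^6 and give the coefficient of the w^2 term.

The general term is C(6,j)·(w)^j·(4)^(6-j); the w^2 term has j = 2.
C(6,2) = 15.
Coefficient = C(6,2) · 4^4 = 15 · 256 = 3840.

3840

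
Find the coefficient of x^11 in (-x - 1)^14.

364

The general term is C(14,j)·(-x)^j·(-1)^(14-j); the x^11 term has j = 11.
C(14,11) = 364.
Coefficient = C(14,11) · (-1)^11 · (-1)^3 = 364 · (-1) · (-1) = 364.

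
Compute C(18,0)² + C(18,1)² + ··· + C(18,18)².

By Vandermonde's identity, Σ C(18,r)² = C(36,18) = 9075135300.

9075135300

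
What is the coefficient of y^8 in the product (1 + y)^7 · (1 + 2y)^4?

1408

Coefficient of y^8 = Σ_{j} C(7,j)·1^j·C(4,8-j)·2^(8-j) for j from 4 to 7.
= 560 + 672 + 168 + 8 = 1408.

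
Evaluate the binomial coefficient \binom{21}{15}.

C(21,15) = C(21,6) by symmetry.
C(21,6) = (21·20·19·18·17·16) / 6! = 39070080 / 720 = 54264.

54264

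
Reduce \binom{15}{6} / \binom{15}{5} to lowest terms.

5/3

C(n,k+1)/C(n,k) = (n−k)/(k+1) = (15−5)/(5+1) = 10/6 = 5/3.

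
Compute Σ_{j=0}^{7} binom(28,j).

1 + 28 + 378 + 3276 + 20475 + 98280 + 376740 + 1184040 = 1683218.

1683218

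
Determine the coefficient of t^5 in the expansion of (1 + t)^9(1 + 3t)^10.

368892

Coefficient of t^5 = Σ_{j} C(9,j)·1^j·C(10,5-j)·3^(5-j) for j from 0 to 5.
= 61236 + 153090 + 116640 + 34020 + 3780 + 126 = 368892.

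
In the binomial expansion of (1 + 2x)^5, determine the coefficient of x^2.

The general term is C(5,j)·(1)^j·(2x)^(5-j); the x^2 term has j = 3.
C(5,3) = 10.
Coefficient = C(5,3) · 2^2 = 10 · 4 = 40.

40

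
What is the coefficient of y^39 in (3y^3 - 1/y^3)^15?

General term: C(15,j)·(3y^3)^j·(-1/y^3)^(15-j), with y-exponent 3j − 3(15−j) = 6j − 45.
Set 6j − 45 = 39: j = 14.
C(15,14) = 15; 3^14 = 4782969; (-1)^1 = -1.
Coefficient = 15 · 4782969 · (-1) = -71744535.

-71744535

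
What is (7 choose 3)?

C(7,3) = (7·6·5) / 3! = 210 / 6 = 35.

35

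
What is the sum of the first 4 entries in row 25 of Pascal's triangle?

2626

1 + 25 + 300 + 2300 = 2626.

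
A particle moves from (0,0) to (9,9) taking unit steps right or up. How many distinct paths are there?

Each path is a sequence of 18 steps with 9 rights: C(18,9) = 48620.

48620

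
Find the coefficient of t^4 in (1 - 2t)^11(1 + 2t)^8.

64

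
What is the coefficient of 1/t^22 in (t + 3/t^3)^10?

295245

General term: C(10,j)·(t)^j·(3/t^3)^(10-j), with t-exponent 1j − 3(10−j) = 4j − 30.
Set 4j − 30 = -22: j = 2.
C(10,2) = 45; 1^2 = 1; 3^8 = 6561.
Coefficient = 45 · 1 · 6561 = 295245.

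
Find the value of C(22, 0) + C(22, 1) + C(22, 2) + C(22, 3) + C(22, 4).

1 + 22 + 231 + 1540 + 7315 = 9109.

9109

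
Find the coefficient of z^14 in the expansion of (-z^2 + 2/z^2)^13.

2288

General term: C(13,j)·(-z^2)^j·(2/z^2)^(13-j), with z-exponent 2j − 2(13−j) = 4j − 26.
Set 4j − 26 = 14: j = 10.
C(13,10) = 286; (-1)^10 = 1; 2^3 = 8.
Coefficient = 286 · 1 · 8 = 2288.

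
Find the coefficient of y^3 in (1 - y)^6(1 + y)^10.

-20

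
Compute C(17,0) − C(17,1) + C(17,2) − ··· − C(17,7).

The partial alternating sum Σ_{k=0}^{7} (−1)^k C(17,k) = (−1)^7 C(16,7) = -11440.

-11440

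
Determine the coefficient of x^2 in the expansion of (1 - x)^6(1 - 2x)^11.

367

Coefficient of x^2 = Σ_{j} C(6,j)·(-1)^j·C(11,2-j)·(-2)^(2-j) for j from 0 to 2.
= 220 + 132 + 15 = 367.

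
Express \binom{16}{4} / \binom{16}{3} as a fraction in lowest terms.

13/4

C(n,k+1)/C(n,k) = (n−k)/(k+1) = (16−3)/(3+1) = 13/4.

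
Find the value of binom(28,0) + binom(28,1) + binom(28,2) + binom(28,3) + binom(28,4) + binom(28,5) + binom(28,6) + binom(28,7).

1683218

1 + 28 + 378 + 3276 + 20475 + 98280 + 376740 + 1184040 = 1683218.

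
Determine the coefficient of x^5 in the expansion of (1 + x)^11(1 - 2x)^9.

-534

Coefficient of x^5 = Σ_{j} C(11,j)·1^j·C(9,5-j)·(-2)^(5-j) for j from 0 to 5.
= (-4032) + 22176 + (-36960) + 23760 + (-5940) + 462 = -534.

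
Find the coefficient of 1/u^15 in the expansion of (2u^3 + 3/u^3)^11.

General term: C(11,j)·(2u^3)^j·(3/u^3)^(11-j), with u-exponent 3j − 3(11−j) = 6j − 33.
Set 6j − 33 = -15: j = 3.
C(11,3) = 165; 2^3 = 8; 3^8 = 6561.
Coefficient = 165 · 8 · 6561 = 8660520.

8660520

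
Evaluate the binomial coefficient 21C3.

1330

C(21,3) = (21·20·19) / 3! = 7980 / 6 = 1330.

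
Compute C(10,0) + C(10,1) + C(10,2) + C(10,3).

1 + 10 + 45 + 120 = 176.

176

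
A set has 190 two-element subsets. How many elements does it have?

n(n−1)/2 = 190 ⇒ n(n−1) = 380. Since 20·19 = 380, n = 20.

20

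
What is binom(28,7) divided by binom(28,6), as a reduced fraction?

22/7

C(n,k+1)/C(n,k) = (n−k)/(k+1) = (28−6)/(6+1) = 22/7.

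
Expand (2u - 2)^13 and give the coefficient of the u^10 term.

-2342912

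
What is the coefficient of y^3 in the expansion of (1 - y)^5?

-10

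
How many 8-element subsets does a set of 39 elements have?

61523748

C(39,8) = (39·38·37·36·35·34·33·32) / 8! = 2480637519360 / 40320 = 61523748.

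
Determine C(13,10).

C(13,10) = C(13,3) by symmetry.
C(13,3) = (13·12·11) / 3! = 1716 / 6 = 286.

286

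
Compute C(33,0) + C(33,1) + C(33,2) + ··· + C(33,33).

Setting x = 1 in (1+x)^33 gives Σ C(33,k) = 2^33 = 8589934592.

8589934592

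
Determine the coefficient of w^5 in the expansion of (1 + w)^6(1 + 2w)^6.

Coefficient of w^5 = Σ_{j} C(6,j)·1^j·C(6,5-j)·2^(5-j) for j from 0 to 5.
= 192 + 1440 + 2400 + 1200 + 180 + 6 = 5418.

5418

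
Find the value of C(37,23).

6107086800

C(37,23) = C(37,14) by symmetry.
C(37,14) = (37·36·35·34·33·32·31·30·29·28·27·26·25·24) / 14! = 532405391434076160000 / 87178291200 = 6107086800.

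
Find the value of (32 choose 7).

3365856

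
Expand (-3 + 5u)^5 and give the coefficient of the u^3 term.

11250

The general term is C(5,j)·(-3)^j·(5u)^(5-j); the u^3 term has j = 2.
C(5,2) = 10.
Coefficient = C(5,2) · (-3)^2 · 5^3 = 10 · 9 · 125 = 11250.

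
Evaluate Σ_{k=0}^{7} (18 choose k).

63004

1 + 18 + 153 + 816 + 3060 + 8568 + 18564 + 31824 = 63004.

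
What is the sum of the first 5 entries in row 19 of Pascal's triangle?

5036

1 + 19 + 171 + 969 + 3876 = 5036.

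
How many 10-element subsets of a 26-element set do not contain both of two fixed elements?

4576264

All 10-subsets: C(26,10) = 5311735. Those containing both fixed elements: C(24,8) = 735471.
5311735 − 735471 = 4576264.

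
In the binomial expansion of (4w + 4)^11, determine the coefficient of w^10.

The general term is C(11,j)·(4w)^j·(4)^(11-j); the w^10 term has j = 10.
C(11,10) = 11.
Coefficient = C(11,10) · 4^10 · 4^1 = 11 · 1048576 · 4 = 46137344.

46137344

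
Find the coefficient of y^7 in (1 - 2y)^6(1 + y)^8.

408

Coefficient of y^7 = Σ_{j} C(6,j)·(-2)^j·C(8,7-j)·1^(7-j) for j from 0 to 6.
= 8 + (-336) + 3360 + (-11200) + 13440 + (-5376) + 512 = 408.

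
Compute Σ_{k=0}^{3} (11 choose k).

232

1 + 11 + 55 + 165 = 232.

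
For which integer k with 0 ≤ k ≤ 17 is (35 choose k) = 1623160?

6

C(35,k) increases on 0 ≤ k ≤ 17. C(35,5) = 324632 and C(35,6) = 1623160, so k = 6.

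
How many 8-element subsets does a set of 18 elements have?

43758

C(18,8) = (18·17·16·15·14·13·12·11) / 8! = 1764322560 / 40320 = 43758.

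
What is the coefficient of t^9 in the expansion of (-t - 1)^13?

The general term is C(13,j)·(-t)^j·(-1)^(13-j); the t^9 term has j = 9.
C(13,9) = 715.
Coefficient = C(13,9) · (-1)^9 = 715 · (-1) = -715.

-715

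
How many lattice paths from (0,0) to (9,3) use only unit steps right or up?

Each path is a sequence of 12 steps with 9 rights: C(12,9) = 220.

220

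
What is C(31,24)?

2629575

C(31,24) = C(31,7) by symmetry.
C(31,7) = (31·30·29·28·27·26·25) / 7! = 13253058000 / 5040 = 2629575.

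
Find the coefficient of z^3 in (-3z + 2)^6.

-4320

The general term is C(6,j)·(-3z)^j·(2)^(6-j); the z^3 term has j = 3.
C(6,3) = 20.
Coefficient = C(6,3) · (-3)^3 · 2^3 = 20 · (-27) · 8 = -4320.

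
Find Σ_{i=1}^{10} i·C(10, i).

5120

Since i·C(10,i) = 10·C(9,i−1), the sum is 10·2^9 = 10·512 = 5120.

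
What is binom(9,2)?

C(9,2) = (9·8) / 2! = 72 / 2 = 36.

36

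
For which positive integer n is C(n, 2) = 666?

n(n−1)/2 = 666 ⇒ n(n−1) = 1332. Since 37·36 = 1332, n = 37.

37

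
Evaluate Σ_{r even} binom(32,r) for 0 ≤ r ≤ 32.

Even-r terms of row 32 sum to 2^31 = 2147483648.

2147483648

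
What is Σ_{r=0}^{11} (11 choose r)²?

705432

By Vandermonde's identity, Σ C(11,r)² = C(22,11) = 705432.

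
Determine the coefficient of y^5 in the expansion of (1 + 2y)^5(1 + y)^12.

20814

Coefficient of y^5 = Σ_{j} C(5,j)·2^j·C(12,5-j)·1^(5-j) for j from 0 to 5.
= 792 + 4950 + 8800 + 5280 + 960 + 32 = 20814.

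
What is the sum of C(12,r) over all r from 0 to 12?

The entries of row 12 sum to 2^12 = 4096.

4096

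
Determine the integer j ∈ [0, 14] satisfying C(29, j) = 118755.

C(29,j) increases on 0 ≤ j ≤ 14. C(29,4) = 23751 and C(29,5) = 118755, so j = 5.

5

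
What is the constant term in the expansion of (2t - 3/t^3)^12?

-3041280

General term: C(12,j)·(2t)^j·(-3/t^3)^(12-j), with t-exponent 1j − 3(12−j) = 4j − 36.
Set 4j − 36 = 0: j = 9.
C(12,9) = 220; 2^9 = 512; (-3)^3 = -27.
Coefficient = 220 · 512 · (-27) = -3041280.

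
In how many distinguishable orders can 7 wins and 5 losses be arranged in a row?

792

Choose positions for the wins: C(12,7) = 792.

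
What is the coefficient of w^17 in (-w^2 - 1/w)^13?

General term: C(13,j)·(-w^2)^j·(-1/w)^(13-j), with w-exponent 2j − 1(13−j) = 3j − 13.
Set 3j − 13 = 17: j = 10.
C(13,10) = 286; (-1)^10 = 1; (-1)^3 = -1.
Coefficient = 286 · 1 · (-1) = -286.

-286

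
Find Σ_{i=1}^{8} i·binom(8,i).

1024

Differentiating (1+x)^8 and setting x=1: Σ i·C(8,i) = 8·2^7 = 1024.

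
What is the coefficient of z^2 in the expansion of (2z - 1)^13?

The general term is C(13,j)·(2z)^j·(-1)^(13-j); the z^2 term has j = 2.
C(13,2) = 78.
Coefficient = C(13,2) · 2^2 · (-1)^11 = 78 · 4 · (-1) = -312.

-312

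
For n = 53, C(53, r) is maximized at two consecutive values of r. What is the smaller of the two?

26

For odd n = 53, C(53,r) peaks at r = (n−1)/2 and (n+1)/2; the smaller is 26.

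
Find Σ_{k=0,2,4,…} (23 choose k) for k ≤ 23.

Half of (1+1)^23 + (1−1)^23 gives the even-index sum: 2^22 = 4194304.

4194304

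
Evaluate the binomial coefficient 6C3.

20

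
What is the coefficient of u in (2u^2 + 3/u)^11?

General term: C(11,j)·(2u^2)^j·(3/u)^(11-j), with u-exponent 2j − 1(11−j) = 3j − 11.
Set 3j − 11 = 1: j = 4.
C(11,4) = 330; 2^4 = 16; 3^7 = 2187.
Coefficient = 330 · 16 · 2187 = 11547360.

11547360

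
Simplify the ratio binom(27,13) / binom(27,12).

C(n,k+1)/C(n,k) = (n−k)/(k+1) = (27−12)/(12+1) = 15/13.

15/13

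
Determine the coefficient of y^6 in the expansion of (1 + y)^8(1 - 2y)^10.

756

Coefficient of y^6 = Σ_{j} C(8,j)·1^j·C(10,6-j)·(-2)^(6-j) for j from 0 to 6.
= 13440 + (-64512) + 94080 + (-53760) + 12600 + (-1120) + 28 = 756.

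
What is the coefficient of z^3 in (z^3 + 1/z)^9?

84

General term: C(9,j)·(z^3)^j·(1/z)^(9-j), with z-exponent 3j − 1(9−j) = 4j − 9.
Set 4j − 9 = 3: j = 3.
C(9,3) = 84; 1^3 = 1; 1^6 = 1.
Coefficient = 84 · 1 · 1 = 84.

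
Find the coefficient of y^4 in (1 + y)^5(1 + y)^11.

1820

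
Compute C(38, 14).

C(38,14) = (38·37·36·35·34·33·32·31·30·29·28·27·26·25) / 14! = 842975203103953920000 / 87178291200 = 9669554100.

9669554100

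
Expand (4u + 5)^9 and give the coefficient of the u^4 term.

100800000

The general term is C(9,j)·(4u)^j·(5)^(9-j); the u^4 term has j = 4.
C(9,4) = 126.
Coefficient = C(9,4) · 4^4 · 5^5 = 126 · 256 · 3125 = 100800000.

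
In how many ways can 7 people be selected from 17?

This is C(17,7) = 19448.

19448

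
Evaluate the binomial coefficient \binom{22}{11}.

705432

C(22,11) = (22·21·20·19·18·17·16·15·14·13·12) / 11! = 28158588057600 / 39916800 = 705432.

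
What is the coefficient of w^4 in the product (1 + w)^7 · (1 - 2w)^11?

-75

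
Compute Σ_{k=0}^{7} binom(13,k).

1 + 13 + 78 + 286 + 715 + 1287 + 1716 + 1716 = 5812.

5812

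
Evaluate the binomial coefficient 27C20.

C(27,20) = C(27,7) by symmetry.
C(27,7) = (27·26·25·24·23·22·21) / 7! = 4475671200 / 5040 = 888030.

888030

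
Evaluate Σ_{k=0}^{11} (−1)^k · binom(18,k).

The partial alternating sum Σ_{k=0}^{11} (−1)^k C(18,k) = (−1)^11 C(17,11) = -12376.

-12376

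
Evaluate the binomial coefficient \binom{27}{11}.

C(27,11) = (27·26·25·24·23·22·21·20·19·18·17) / 11! = 520431047136000 / 39916800 = 13037895.

13037895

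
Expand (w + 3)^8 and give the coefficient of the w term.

17496

The general term is C(8,j)·(w)^j·(3)^(8-j); the w^1 term has j = 1.
C(8,1) = 8.
Coefficient = C(8,1) · 3^7 = 8 · 2187 = 17496.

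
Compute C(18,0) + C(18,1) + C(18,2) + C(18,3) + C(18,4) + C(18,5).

1 + 18 + 153 + 816 + 3060 + 8568 = 12616.

12616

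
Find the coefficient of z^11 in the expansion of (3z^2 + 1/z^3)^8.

17496

General term: C(8,j)·(3z^2)^j·(1/z^3)^(8-j), with z-exponent 2j − 3(8−j) = 5j − 24.
Set 5j − 24 = 11: j = 7.
C(8,7) = 8; 3^7 = 2187; 1^1 = 1.
Coefficient = 8 · 2187 · 1 = 17496.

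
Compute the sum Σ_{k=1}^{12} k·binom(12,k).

24576

Differentiating (1+x)^12 and setting x=1: Σ k·C(12,k) = 12·2^11 = 24576.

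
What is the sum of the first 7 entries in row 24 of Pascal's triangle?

1 + 24 + 276 + 2024 + 10626 + 42504 + 134596 = 190051.

190051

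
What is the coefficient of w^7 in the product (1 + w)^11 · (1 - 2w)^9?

2190

Coefficient of w^7 = Σ_{j} C(11,j)·1^j·C(9,7-j)·(-2)^(7-j) for j from 0 to 7.
= (-4608) + 59136 + (-221760) + 332640 + (-221760) + 66528 + (-8316) + 330 = 2190.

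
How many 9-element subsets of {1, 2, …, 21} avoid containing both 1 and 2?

243542

All 9-subsets: C(21,9) = 293930. Those containing both fixed elements: C(19,7) = 50388.
293930 − 50388 = 243542.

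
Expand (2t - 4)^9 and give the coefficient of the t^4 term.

-2064384

The general term is C(9,j)·(2t)^j·(-4)^(9-j); the t^4 term has j = 4.
C(9,4) = 126.
Coefficient = C(9,4) · 2^4 · (-4)^5 = 126 · 16 · (-1024) = -2064384.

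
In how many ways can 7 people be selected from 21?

116280

This is C(21,7) = 116280.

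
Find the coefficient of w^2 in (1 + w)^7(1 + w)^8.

105

(1 + w)^7(1 + w)^8 = (1 + w)^15, so the coefficient of w^2 is C(15,2)·1^2 = 105·1 = 105.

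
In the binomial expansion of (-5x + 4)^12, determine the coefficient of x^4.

The general term is C(12,j)·(-5x)^j·(4)^(12-j); the x^4 term has j = 4.
C(12,4) = 495.
Coefficient = C(12,4) · (-5)^4 · 4^8 = 495 · 625 · 65536 = 20275200000.

20275200000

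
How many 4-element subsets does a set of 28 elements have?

20475

C(28,4) = (28·27·26·25) / 4! = 491400 / 24 = 20475.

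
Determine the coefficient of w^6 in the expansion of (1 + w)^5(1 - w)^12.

Coefficient of w^6 = Σ_{j} C(5,j)·1^j·C(12,6-j)·(-1)^(6-j) for j from 0 to 5.
= 924 + (-3960) + 4950 + (-2200) + 330 + (-12) = 32.

32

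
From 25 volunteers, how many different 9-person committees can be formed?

This is C(25,9) = 2042975.

2042975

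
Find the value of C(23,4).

8855

C(23,4) = (23·22·21·20) / 4! = 212520 / 24 = 8855.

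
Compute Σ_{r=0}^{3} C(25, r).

2626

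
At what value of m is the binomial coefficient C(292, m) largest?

146

C(292,m) is maximized at m = 292/2 = 146.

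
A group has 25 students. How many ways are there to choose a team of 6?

177100

This is C(25,6) = 177100.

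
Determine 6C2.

15

C(6,2) = (6·5) / 2! = 30 / 2 = 15.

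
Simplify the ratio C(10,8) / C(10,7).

3/8

C(n,k+1)/C(n,k) = (n−k)/(k+1) = (10−7)/(7+1) = 3/8.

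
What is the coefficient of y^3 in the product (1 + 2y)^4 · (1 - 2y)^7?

88

Coefficient of y^3 = Σ_{j} C(4,j)·2^j·C(7,3-j)·(-2)^(3-j) for j from 0 to 3.
= (-280) + 672 + (-336) + 32 = 88.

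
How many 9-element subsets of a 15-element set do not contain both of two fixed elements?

All 9-subsets: C(15,9) = 5005. Those containing both fixed elements: C(13,7) = 1716.
5005 − 1716 = 3289.

3289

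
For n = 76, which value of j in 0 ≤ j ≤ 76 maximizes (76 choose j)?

38

C(76,j) is maximized at j = 76/2 = 38.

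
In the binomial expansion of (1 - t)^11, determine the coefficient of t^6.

462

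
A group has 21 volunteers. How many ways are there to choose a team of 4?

This is C(21,4) = 5985.

5985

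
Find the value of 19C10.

C(19,10) = C(19,9) by symmetry.
C(19,9) = (19·18·17·16·15·14·13·12·11) / 9! = 33522128640 / 362880 = 92378.

92378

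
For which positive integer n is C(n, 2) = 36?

n(n−1)/2 = 36 ⇒ n(n−1) = 72. Since 9·8 = 72, n = 9.

9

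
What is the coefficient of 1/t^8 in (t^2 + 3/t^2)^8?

General term: C(8,j)·(t^2)^j·(3/t^2)^(8-j), with t-exponent 2j − 2(8−j) = 4j − 16.
Set 4j − 16 = -8: j = 2.
C(8,2) = 28; 1^2 = 1; 3^6 = 729.
Coefficient = 28 · 1 · 729 = 20412.

20412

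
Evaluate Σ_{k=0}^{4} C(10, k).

386

1 + 10 + 45 + 120 + 210 = 386.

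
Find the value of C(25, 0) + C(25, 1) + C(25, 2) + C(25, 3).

2626

1 + 25 + 300 + 2300 = 2626.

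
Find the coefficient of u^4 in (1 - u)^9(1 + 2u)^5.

86

Coefficient of u^4 = Σ_{j} C(9,j)·(-1)^j·C(5,4-j)·2^(4-j) for j from 0 to 4.
= 80 + (-720) + 1440 + (-840) + 126 = 86.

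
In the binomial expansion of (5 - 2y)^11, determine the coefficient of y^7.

-26400000

The general term is C(11,j)·(5)^j·(-2y)^(11-j); the y^7 term has j = 4.
C(11,4) = 330.
Coefficient = C(11,4) · 5^4 · (-2)^7 = 330 · 625 · (-128) = -26400000.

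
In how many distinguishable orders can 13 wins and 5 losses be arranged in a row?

Choose positions for the wins: C(18,13) = 8568.

8568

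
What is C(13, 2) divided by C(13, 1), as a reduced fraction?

6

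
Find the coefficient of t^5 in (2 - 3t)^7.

The general term is C(7,j)·(2)^j·(-3t)^(7-j); the t^5 term has j = 2.
C(7,2) = 21.
Coefficient = C(7,2) · 2^2 · (-3)^5 = 21 · 4 · (-243) = -20412.

-20412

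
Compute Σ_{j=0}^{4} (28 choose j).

24158

1 + 28 + 378 + 3276 + 20475 = 24158.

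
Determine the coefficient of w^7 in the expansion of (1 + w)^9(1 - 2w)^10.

Coefficient of w^7 = Σ_{j} C(9,j)·1^j·C(10,7-j)·(-2)^(7-j) for j from 0 to 7.
= (-15360) + 120960 + (-290304) + 282240 + (-120960) + 22680 + (-1680) + 36 = -2388.

-2388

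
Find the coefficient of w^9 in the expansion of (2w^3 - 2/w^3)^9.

-43008

General term: C(9,j)·(2w^3)^j·(-2/w^3)^(9-j), with w-exponent 3j − 3(9−j) = 6j − 27.
Set 6j − 27 = 9: j = 6.
C(9,6) = 84; 2^6 = 64; (-2)^3 = -8.
Coefficient = 84 · 64 · (-8) = -43008.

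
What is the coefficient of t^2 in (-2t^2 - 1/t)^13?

-41184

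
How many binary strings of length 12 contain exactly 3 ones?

220

Choose the 3 positions: C(12,3) = 220.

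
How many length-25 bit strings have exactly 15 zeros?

3268760

Choose the 15 positions: C(25,15) = 3268760.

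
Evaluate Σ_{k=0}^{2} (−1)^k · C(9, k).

28

The partial alternating sum Σ_{k=0}^{2} (−1)^k C(9,k) = (−1)^2 C(8,2) = 28.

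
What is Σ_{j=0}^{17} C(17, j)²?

2333606220

By Vandermonde's identity, Σ C(17,j)² = C(34,17) = 2333606220.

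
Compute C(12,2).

66

C(12,2) = (12·11) / 2! = 132 / 2 = 66.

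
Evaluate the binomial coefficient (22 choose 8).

C(22,8) = (22·21·20·19·18·17·16·15) / 8! = 12893126400 / 40320 = 319770.

319770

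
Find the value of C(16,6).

8008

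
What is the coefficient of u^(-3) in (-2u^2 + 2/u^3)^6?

-1280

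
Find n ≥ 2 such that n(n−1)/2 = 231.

n(n−1)/2 = 231 ⇒ n(n−1) = 462. Since 22·21 = 462, n = 22.

22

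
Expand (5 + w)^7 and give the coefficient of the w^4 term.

4375

The general term is C(7,j)·(5)^j·(w)^(7-j); the w^4 term has j = 3.
C(7,3) = 35.
Coefficient = C(7,3) · 5^3 = 35 · 125 = 4375.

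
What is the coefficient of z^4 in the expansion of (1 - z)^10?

210

The general term is C(10,j)·(1)^j·(-z)^(10-j); the z^4 term has j = 6.
C(10,6) = 210.
Coefficient = C(10,6) = 210.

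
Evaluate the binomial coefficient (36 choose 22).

C(36,22) = C(36,14) by symmetry.
C(36,14) = (36·35·34·33·32·31·30·29·28·27·26·25·24·23) / 14! = 330954702783344640000 / 87178291200 = 3796297200.

3796297200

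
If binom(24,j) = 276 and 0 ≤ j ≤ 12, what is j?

C(24,j) increases on 0 ≤ j ≤ 12. C(24,1) = 24 and C(24,2) = 276, so j = 2.

2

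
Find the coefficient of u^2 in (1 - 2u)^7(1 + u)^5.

Coefficient of u^2 = Σ_{j} C(7,j)·(-2)^j·C(5,2-j)·1^(2-j) for j from 0 to 2.
= 10 + (-70) + 84 = 24.

24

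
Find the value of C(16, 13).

C(16,13) = C(16,3) by symmetry.
C(16,3) = (16·15·14) / 3! = 3360 / 6 = 560.

560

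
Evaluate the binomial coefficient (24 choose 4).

10626

C(24,4) = (24·23·22·21) / 4! = 255024 / 24 = 10626.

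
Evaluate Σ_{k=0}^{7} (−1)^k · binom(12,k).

The partial alternating sum Σ_{k=0}^{7} (−1)^k C(12,k) = (−1)^7 C(11,7) = -330.

-330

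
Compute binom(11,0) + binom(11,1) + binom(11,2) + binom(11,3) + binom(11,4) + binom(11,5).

1 + 11 + 55 + 165 + 330 + 462 = 1024.

1024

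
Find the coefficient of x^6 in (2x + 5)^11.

The general term is C(11,j)·(2x)^j·(5)^(11-j); the x^6 term has j = 6.
C(11,6) = 462.
Coefficient = C(11,6) · 2^6 · 5^5 = 462 · 64 · 3125 = 92400000.

92400000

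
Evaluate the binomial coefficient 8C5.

56

C(8,5) = C(8,3) by symmetry.
C(8,3) = (8·7·6) / 3! = 336 / 6 = 56.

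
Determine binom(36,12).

1251677700

C(36,12) = (36·35·34·33·32·31·30·29·28·27·26·25) / 12! = 599555620984320000 / 479001600 = 1251677700.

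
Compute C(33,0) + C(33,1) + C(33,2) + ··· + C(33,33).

Setting x = 1 in (1+x)^33 gives Σ C(33,k) = 2^33 = 8589934592.

8589934592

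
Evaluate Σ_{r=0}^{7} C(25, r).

1 + 25 + 300 + 2300 + 12650 + 53130 + 177100 + 480700 = 726206.

726206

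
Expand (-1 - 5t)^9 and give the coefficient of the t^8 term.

The general term is C(9,j)·(-1)^j·(-5t)^(9-j); the t^8 term has j = 1.
C(9,1) = 9.
Coefficient = C(9,1) · (-1)^1 · (-5)^8 = 9 · (-1) · 390625 = -3515625.

-3515625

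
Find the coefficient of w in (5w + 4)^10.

13107200

The general term is C(10,j)·(5w)^j·(4)^(10-j); the w^1 term has j = 1.
C(10,1) = 10.
Coefficient = C(10,1) · 5^1 · 4^9 = 10 · 5 · 262144 = 13107200.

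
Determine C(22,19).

1540

C(22,19) = C(22,3) by symmetry.
C(22,3) = (22·21·20) / 3! = 9240 / 6 = 1540.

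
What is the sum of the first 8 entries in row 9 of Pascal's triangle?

502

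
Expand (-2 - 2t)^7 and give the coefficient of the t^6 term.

The general term is C(7,j)·(-2)^j·(-2t)^(7-j); the t^6 term has j = 1.
C(7,1) = 7.
Coefficient = C(7,1) · (-2)^1 · (-2)^6 = 7 · (-2) · 64 = -896.

-896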